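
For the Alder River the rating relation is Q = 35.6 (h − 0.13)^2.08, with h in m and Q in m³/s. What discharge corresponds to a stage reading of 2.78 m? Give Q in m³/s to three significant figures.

270 m³/s

Q = 35.6 × (2.78 − 0.13)^2.08 = 35.6 × 2.65^2.08 = 270.3 m³/s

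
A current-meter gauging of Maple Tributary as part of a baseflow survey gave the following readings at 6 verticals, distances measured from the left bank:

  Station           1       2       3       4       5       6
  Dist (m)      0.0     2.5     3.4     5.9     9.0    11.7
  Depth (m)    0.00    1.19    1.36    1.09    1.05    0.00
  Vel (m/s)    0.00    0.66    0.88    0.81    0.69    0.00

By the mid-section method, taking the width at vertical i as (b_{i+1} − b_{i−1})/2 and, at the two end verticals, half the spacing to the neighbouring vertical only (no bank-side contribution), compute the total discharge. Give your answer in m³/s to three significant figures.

7.94 m³/s

w_2 = (3.4 − 0.0)/2 = 1.7 m; q_2 = 0.66 × 1.19 × 1.7 = 1.335 m³/s
w_3 = (5.9 − 2.5)/2 = 1.7 m; q_3 = 0.88 × 1.36 × 1.7 = 2.035 m³/s
w_4 = (9.0 − 3.4)/2 = 2.8 m; q_4 = 0.81 × 1.09 × 2.8 = 2.472 m³/s
w_5 = (11.7 − 5.9)/2 = 2.9 m; q_5 = 0.69 × 1.05 × 2.9 = 2.101 m³/s
Stations 1, 6 contribute zero (depth or velocity is 0).
Q = Σ qᵢ = 7.943 m³/s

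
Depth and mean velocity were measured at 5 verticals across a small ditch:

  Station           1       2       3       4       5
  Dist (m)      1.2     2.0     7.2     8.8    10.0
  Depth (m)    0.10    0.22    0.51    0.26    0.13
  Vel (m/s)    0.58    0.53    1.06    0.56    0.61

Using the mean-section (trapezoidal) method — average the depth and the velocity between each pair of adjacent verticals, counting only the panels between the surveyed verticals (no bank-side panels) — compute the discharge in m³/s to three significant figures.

Panel 1-2: Δb = 0.8 m, d̄ = (0.10+0.22)/2 = 0.16, v̄ = (0.58+0.53)/2 = 0.555 → q = 0.8×0.16×0.555 = 0.07104 m³/s
Panel 2-3: Δb = 5.2 m, d̄ = (0.22+0.51)/2 = 0.365, v̄ = (0.53+1.06)/2 = 0.795 → q = 5.2×0.365×0.795 = 1.509 m³/s
Panel 3-4: Δb = 1.6 m, d̄ = (0.51+0.26)/2 = 0.385, v̄ = (1.06+0.56)/2 = 0.81 → q = 1.6×0.385×0.81 = 0.4990 m³/s
Panel 4-5: Δb = 1.2 m, d̄ = (0.26+0.13)/2 = 0.195, v̄ = (0.56+0.61)/2 = 0.585 → q = 1.2×0.195×0.585 = 0.1369 m³/s
Q = Σ q = 2.216 m³/s

2.22 m³/s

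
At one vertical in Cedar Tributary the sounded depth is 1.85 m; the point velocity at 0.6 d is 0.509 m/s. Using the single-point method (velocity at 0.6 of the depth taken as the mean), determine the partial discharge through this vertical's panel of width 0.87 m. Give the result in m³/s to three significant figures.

v̄ = v₀.₆ = 0.509 m/s
q = v̄ × d × w = 0.5090 × 1.85 × 0.87 = 0.8192 m³/s

0.819 m³/s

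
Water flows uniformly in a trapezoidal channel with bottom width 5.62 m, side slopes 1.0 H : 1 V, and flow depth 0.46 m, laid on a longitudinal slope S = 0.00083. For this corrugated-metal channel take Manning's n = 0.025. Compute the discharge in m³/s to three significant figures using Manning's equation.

A = (b + z·y)·y = (5.62 + 1.0×0.46)×0.46 = 2.797 m²
P = b + 2y√(1+z²) = 5.62 + 2×0.46×√(1+1.0²) = 6.921 m
R = A/P = 2.797/6.921 = 0.4041 m
Q = (1/n)·A·R^(2/3)·S^(1/2) = (1/0.025) × 2.797 × 0.4041^(2/3) × 0.00083^(1/2) = 1.762 m³/s

1.76 m³/s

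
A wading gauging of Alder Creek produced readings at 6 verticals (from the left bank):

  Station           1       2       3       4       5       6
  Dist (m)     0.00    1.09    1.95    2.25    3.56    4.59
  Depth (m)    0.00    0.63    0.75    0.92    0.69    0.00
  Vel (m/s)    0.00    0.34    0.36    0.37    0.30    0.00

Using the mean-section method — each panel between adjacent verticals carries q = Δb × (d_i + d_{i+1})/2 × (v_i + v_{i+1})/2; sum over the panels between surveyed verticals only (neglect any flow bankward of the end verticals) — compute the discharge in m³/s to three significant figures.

Panel 1-2: Δb = 1.09 m, d̄ = (0.00+0.63)/2 = 0.315, v̄ = (0.00+0.34)/2 = 0.17 → q = 1.09×0.315×0.17 = 0.05837 m³/s
Panel 2-3: Δb = 0.86 m, d̄ = (0.63+0.75)/2 = 0.69, v̄ = (0.34+0.36)/2 = 0.35 → q = 0.86×0.69×0.35 = 0.2077 m³/s
Panel 3-4: Δb = 0.3 m, d̄ = (0.75+0.92)/2 = 0.835, v̄ = (0.36+0.37)/2 = 0.365 → q = 0.3×0.835×0.365 = 0.09143 m³/s
Panel 4-5: Δb = 1.31 m, d̄ = (0.92+0.69)/2 = 0.805, v̄ = (0.37+0.30)/2 = 0.335 → q = 1.31×0.805×0.335 = 0.3533 m³/s
Panel 5-6: Δb = 1.03 m, d̄ = (0.69+0.00)/2 = 0.345, v̄ = (0.30+0.00)/2 = 0.15 → q = 1.03×0.345×0.15 = 0.05330 m³/s
Q = Σ q = 0.7641 m³/s

0.764 m³/s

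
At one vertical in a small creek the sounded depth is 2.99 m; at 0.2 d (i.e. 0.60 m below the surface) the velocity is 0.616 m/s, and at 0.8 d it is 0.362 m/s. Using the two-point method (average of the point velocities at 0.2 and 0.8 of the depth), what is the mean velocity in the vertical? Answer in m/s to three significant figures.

0.489 m/s

v̄ = (0.616 + 0.362) / 2 = 0.4890 m/s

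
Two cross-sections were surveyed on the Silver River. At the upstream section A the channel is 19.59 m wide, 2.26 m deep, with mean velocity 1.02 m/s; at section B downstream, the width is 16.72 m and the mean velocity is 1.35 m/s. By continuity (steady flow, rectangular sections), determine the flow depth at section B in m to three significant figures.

2.00 m

Q = A₁V₁ = (19.59×2.26) × 1.02 = 45.16 m³/s
d₂ = Q/(b₂ V₂) = 45.16/(16.72×1.35) = 2.001 m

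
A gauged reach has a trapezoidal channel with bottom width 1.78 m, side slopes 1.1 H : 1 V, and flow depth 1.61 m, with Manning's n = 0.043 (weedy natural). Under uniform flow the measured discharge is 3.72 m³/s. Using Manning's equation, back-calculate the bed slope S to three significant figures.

A = (b + z·y)·y = (1.78 + 1.1×1.61)×1.61 = 5.717 m²
P = b + 2y√(1+z²) = 1.78 + 2×1.61×√(1+1.1²) = 6.567 m
R = A/P = 5.717/6.567 = 0.8706 m
S = (Q·n / (1·A·R^(2/3)))² = (3.72×0.043 / (1×5.717×0.9118))² = 0.0009417

0.000942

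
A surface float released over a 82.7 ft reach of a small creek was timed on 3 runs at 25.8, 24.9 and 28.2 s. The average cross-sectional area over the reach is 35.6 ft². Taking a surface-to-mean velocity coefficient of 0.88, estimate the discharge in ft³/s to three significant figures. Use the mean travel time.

98.5 ft³/s

t̄ = (25.8 + 24.9 + 28.2) / 3 = 26.3 s
v_surface = L / t̄ = 82.7 / 26.3 = 3.144 ft/s
v_mean = 0.88 × 3.144 = 2.767 ft/s
Q = A × v_mean = 35.6 × 2.767 = 98.51 ft³/s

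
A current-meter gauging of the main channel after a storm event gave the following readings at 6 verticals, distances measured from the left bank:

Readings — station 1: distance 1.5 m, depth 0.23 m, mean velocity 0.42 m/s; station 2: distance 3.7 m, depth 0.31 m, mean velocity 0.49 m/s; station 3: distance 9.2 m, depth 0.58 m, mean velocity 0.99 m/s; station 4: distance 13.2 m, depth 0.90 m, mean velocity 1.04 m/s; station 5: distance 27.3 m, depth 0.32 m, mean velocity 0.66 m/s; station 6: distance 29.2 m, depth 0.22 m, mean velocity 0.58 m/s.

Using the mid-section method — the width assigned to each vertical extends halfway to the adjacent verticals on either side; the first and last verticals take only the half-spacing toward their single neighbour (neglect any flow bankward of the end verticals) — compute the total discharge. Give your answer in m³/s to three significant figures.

13.7 m³/s

w_1 = (3.7 − 1.5)/2 = 1.1 m; q_1 = 0.42 × 0.23 × 1.1 = 0.1063 m³/s
w_2 = (9.2 − 1.5)/2 = 3.85 m; q_2 = 0.49 × 0.31 × 3.85 = 0.5848 m³/s
w_3 = (13.2 − 3.7)/2 = 4.75 m; q_3 = 0.99 × 0.58 × 4.75 = 2.727 m³/s
w_4 = (27.3 − 9.2)/2 = 9.05 m; q_4 = 1.04 × 0.90 × 9.05 = 8.471 m³/s
w_5 = (29.2 − 13.2)/2 = 8 m; q_5 = 0.66 × 0.32 × 8 = 1.690 m³/s
w_6 = (29.2 − 27.3)/2 = 0.95 m; q_6 = 0.58 × 0.22 × 0.95 = 0.1212 m³/s
Q = Σ qᵢ = 13.70 m³/s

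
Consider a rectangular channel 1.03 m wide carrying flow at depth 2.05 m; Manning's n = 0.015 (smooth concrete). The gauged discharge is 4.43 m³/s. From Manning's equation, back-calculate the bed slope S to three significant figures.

0.00323

A = b·y = 1.03 × 2.05 = 2.112 m²
P = b + 2y = 1.03 + 2×2.05 = 5.130 m
R = A/P = 2.112/5.130 = 0.4116 m
S = (Q·n / (1·A·R^(2/3)))² = (4.43×0.015 / (1×2.112×0.5533))² = 0.003235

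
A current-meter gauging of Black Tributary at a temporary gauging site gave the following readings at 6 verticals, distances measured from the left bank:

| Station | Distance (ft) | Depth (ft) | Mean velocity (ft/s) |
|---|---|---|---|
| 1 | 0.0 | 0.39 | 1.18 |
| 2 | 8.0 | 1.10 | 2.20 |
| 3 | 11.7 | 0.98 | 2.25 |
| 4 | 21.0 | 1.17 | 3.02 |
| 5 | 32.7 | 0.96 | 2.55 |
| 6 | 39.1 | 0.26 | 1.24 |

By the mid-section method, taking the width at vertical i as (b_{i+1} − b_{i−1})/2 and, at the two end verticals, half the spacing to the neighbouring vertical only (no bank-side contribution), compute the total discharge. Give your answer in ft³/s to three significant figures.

w_1 = (8.0 − 0.0)/2 = 4 ft; q_1 = 1.18 × 0.39 × 4 = 1.841 ft³/s
w_2 = (11.7 − 0.0)/2 = 5.85 ft; q_2 = 2.20 × 1.10 × 5.85 = 14.16 ft³/s
w_3 = (21.0 − 8.0)/2 = 6.5 ft; q_3 = 2.25 × 0.98 × 6.5 = 14.33 ft³/s
w_4 = (32.7 − 11.7)/2 = 10.5 ft; q_4 = 3.02 × 1.17 × 10.5 = 37.10 ft³/s
w_5 = (39.1 − 21.0)/2 = 9.05 ft; q_5 = 2.55 × 0.96 × 9.05 = 22.15 ft³/s
w_6 = (39.1 − 32.7)/2 = 3.2 ft; q_6 = 1.24 × 0.26 × 3.2 = 1.032 ft³/s
Q = Σ qᵢ = 90.62 ft³/s

90.6 ft³/s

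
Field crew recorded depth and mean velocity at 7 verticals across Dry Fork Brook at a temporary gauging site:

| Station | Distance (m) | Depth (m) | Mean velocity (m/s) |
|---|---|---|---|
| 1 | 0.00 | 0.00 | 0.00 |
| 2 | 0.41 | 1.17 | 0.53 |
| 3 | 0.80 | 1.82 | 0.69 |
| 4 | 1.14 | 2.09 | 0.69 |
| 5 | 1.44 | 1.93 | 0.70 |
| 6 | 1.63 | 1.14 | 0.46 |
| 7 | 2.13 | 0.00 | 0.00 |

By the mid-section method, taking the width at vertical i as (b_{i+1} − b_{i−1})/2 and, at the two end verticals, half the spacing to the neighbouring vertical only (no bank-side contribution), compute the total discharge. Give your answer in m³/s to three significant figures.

w_2 = (0.80 − 0.00)/2 = 0.4 m; q_2 = 0.53 × 1.17 × 0.4 = 0.2480 m³/s
w_3 = (1.14 − 0.41)/2 = 0.365 m; q_3 = 0.69 × 1.82 × 0.365 = 0.4584 m³/s
w_4 = (1.44 − 0.80)/2 = 0.32 m; q_4 = 0.69 × 2.09 × 0.32 = 0.4615 m³/s
w_5 = (1.63 − 1.14)/2 = 0.245 m; q_5 = 0.70 × 1.93 × 0.245 = 0.3310 m³/s
w_6 = (2.13 − 1.44)/2 = 0.345 m; q_6 = 0.46 × 1.14 × 0.345 = 0.1809 m³/s
Stations 1, 7 contribute zero (depth or velocity is 0).
Q = Σ qᵢ = 1.680 m³/s

1.68 m³/s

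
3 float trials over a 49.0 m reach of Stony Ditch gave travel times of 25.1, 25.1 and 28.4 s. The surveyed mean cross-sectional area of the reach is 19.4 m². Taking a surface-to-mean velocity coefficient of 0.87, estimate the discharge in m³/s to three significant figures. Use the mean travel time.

31.6 m³/s

t̄ = (25.1 + 25.1 + 28.4) / 3 = 26.2 s
v_surface = L / t̄ = 49.0 / 26.2 = 1.870 m/s
v_mean = 0.87 × 1.870 = 1.627 m/s
Q = A × v_mean = 19.4 × 1.627 = 31.57 m³/s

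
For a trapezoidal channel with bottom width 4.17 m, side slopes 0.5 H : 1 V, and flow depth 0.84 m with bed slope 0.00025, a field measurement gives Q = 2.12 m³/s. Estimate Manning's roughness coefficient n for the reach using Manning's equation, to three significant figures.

A = (b + z·y)·y = (4.17 + 0.5×0.84)×0.84 = 3.856 m²
P = b + 2y√(1+z²) = 4.17 + 2×0.84×√(1+0.5²) = 6.048 m
R = A/P = 3.856/6.048 = 0.6375 m
n = (1/Q)·A·R^(2/3)·S^(1/2) = (1/2.12) × 3.856 × 0.7407 × 0.01581 = 0.02130

0.0213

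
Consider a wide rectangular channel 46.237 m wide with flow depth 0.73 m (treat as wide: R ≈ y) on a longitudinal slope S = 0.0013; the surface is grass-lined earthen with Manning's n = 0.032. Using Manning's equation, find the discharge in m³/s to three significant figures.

30.8 m³/s

A = b·y = 46.237 × 0.73 = 33.75 m²
Wide channel: R ≈ y = 0.73 m
Q = (1/n)·A·R^(2/3)·S^(1/2) = (1/0.032) × 33.75 × 0.7300^(2/3) × 0.0013^(1/2) = 30.83 m³/s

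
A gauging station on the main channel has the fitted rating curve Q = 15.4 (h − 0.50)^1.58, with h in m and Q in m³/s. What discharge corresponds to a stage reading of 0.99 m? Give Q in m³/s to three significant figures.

4.99 m³/s

Q = 15.4 × (0.99 − 0.50)^1.58 = 15.4 × 0.49^1.58 = 4.989 m³/s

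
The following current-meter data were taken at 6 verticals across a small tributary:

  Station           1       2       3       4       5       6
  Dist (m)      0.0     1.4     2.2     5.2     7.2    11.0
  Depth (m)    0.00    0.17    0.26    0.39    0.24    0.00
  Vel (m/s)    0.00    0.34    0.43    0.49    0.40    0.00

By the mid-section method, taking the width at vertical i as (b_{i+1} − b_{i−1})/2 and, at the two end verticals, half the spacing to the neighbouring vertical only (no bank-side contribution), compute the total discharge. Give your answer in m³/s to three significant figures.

1.03 m³/s

w_2 = (2.2 − 0.0)/2 = 1.1 m; q_2 = 0.34 × 0.17 × 1.1 = 0.06358 m³/s
w_3 = (5.2 − 1.4)/2 = 1.9 m; q_3 = 0.43 × 0.26 × 1.9 = 0.2124 m³/s
w_4 = (7.2 − 2.2)/2 = 2.5 m; q_4 = 0.49 × 0.39 × 2.5 = 0.4778 m³/s
w_5 = (11.0 − 5.2)/2 = 2.9 m; q_5 = 0.40 × 0.24 × 2.9 = 0.2784 m³/s
Stations 1, 6 contribute zero (depth or velocity is 0).
Q = Σ qᵢ = 1.032 m³/s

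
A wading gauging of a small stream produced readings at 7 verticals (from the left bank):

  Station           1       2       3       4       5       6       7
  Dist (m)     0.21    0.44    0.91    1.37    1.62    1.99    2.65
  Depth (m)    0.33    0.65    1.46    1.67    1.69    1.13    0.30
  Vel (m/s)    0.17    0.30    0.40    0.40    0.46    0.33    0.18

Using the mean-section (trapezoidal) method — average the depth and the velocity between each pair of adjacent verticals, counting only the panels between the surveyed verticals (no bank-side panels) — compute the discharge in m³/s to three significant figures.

0.995 m³/s

Panel 1-2: Δb = 0.23 m, d̄ = (0.33+0.65)/2 = 0.49, v̄ = (0.17+0.30)/2 = 0.235 → q = 0.23×0.49×0.235 = 0.02648 m³/s
Panel 2-3: Δb = 0.47 m, d̄ = (0.65+1.46)/2 = 1.055, v̄ = (0.30+0.40)/2 = 0.35 → q = 0.47×1.055×0.35 = 0.1735 m³/s
Panel 3-4: Δb = 0.46 m, d̄ = (1.46+1.67)/2 = 1.565, v̄ = (0.40+0.40)/2 = 0.4 → q = 0.46×1.565×0.4 = 0.2880 m³/s
Panel 4-5: Δb = 0.25 m, d̄ = (1.67+1.69)/2 = 1.68, v̄ = (0.40+0.46)/2 = 0.43 → q = 0.25×1.68×0.43 = 0.1806 m³/s
Panel 5-6: Δb = 0.37 m, d̄ = (1.69+1.13)/2 = 1.41, v̄ = (0.46+0.33)/2 = 0.395 → q = 0.37×1.41×0.395 = 0.2061 m³/s
Panel 6-7: Δb = 0.66 m, d̄ = (1.13+0.30)/2 = 0.715, v̄ = (0.33+0.18)/2 = 0.255 → q = 0.66×0.715×0.255 = 0.1203 m³/s
Q = Σ q = 0.9950 m³/s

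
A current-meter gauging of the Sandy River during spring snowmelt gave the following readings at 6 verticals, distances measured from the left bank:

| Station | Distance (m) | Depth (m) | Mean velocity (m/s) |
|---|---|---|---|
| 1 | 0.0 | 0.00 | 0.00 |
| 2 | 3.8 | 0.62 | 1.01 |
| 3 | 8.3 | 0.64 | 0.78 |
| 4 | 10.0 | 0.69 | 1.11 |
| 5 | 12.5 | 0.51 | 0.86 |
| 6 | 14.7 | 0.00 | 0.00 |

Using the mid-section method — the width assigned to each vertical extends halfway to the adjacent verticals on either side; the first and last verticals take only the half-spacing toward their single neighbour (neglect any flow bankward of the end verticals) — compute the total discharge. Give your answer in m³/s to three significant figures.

6.79 m³/s

w_2 = (8.3 − 0.0)/2 = 4.15 m; q_2 = 1.01 × 0.62 × 4.15 = 2.599 m³/s
w_3 = (10.0 − 3.8)/2 = 3.1 m; q_3 = 0.78 × 0.64 × 3.1 = 1.548 m³/s
w_4 = (12.5 − 8.3)/2 = 2.1 m; q_4 = 1.11 × 0.69 × 2.1 = 1.608 m³/s
w_5 = (14.7 − 10.0)/2 = 2.35 m; q_5 = 0.86 × 0.51 × 2.35 = 1.031 m³/s
Stations 1, 6 contribute zero (depth or velocity is 0).
Q = Σ qᵢ = 6.785 m³/s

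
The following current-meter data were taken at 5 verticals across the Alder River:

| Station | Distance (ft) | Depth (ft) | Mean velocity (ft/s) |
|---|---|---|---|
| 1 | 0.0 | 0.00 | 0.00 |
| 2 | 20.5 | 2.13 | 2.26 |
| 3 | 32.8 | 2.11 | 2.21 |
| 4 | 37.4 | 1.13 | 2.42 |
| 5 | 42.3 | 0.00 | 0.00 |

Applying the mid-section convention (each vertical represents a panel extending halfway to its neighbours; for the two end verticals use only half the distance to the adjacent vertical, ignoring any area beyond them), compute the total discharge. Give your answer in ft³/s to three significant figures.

w_2 = (32.8 − 0.0)/2 = 16.4 ft; q_2 = 2.26 × 2.13 × 16.4 = 78.95 ft³/s
w_3 = (37.4 − 20.5)/2 = 8.45 ft; q_3 = 2.21 × 2.11 × 8.45 = 39.40 ft³/s
w_4 = (42.3 − 32.8)/2 = 4.75 ft; q_4 = 2.42 × 1.13 × 4.75 = 12.99 ft³/s
Stations 1, 5 contribute zero (depth or velocity is 0).
Q = Σ qᵢ = 131.3 ft³/s

131 ft³/s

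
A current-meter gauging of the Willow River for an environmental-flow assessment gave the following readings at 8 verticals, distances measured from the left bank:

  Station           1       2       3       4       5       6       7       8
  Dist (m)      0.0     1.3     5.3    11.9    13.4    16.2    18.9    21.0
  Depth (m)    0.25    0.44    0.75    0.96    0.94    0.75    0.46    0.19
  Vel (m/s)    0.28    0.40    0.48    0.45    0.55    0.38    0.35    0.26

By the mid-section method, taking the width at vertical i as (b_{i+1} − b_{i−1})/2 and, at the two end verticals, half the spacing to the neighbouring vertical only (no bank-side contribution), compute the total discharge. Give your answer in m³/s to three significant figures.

6.50 m³/s

w_1 = (1.3 − 0.0)/2 = 0.65 m; q_1 = 0.28 × 0.25 × 0.65 = 0.04550 m³/s
w_2 = (5.3 − 0.0)/2 = 2.65 m; q_2 = 0.40 × 0.44 × 2.65 = 0.4664 m³/s
w_3 = (11.9 − 1.3)/2 = 5.3 m; q_3 = 0.48 × 0.75 × 5.3 = 1.908 m³/s
w_4 = (13.4 − 5.3)/2 = 4.05 m; q_4 = 0.45 × 0.96 × 4.05 = 1.750 m³/s
w_5 = (16.2 − 11.9)/2 = 2.15 m; q_5 = 0.55 × 0.94 × 2.15 = 1.112 m³/s
w_6 = (18.9 − 13.4)/2 = 2.75 m; q_6 = 0.38 × 0.75 × 2.75 = 0.7838 m³/s
w_7 = (21.0 − 16.2)/2 = 2.4 m; q_7 = 0.35 × 0.46 × 2.4 = 0.3864 m³/s
w_8 = (21.0 − 18.9)/2 = 1.05 m; q_8 = 0.26 × 0.19 × 1.05 = 0.05187 m³/s
Q = Σ qᵢ = 6.503 m³/s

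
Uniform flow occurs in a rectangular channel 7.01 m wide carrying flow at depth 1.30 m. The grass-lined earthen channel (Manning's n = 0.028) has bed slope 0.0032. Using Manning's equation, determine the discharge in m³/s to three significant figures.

17.8 m³/s

A = b·y = 7.01 × 1.30 = 9.113 m²
P = b + 2y = 7.01 + 2×1.30 = 9.610 m
R = A/P = 9.113/9.610 = 0.9483 m
Q = (1/n)·A·R^(2/3)·S^(1/2) = (1/0.028) × 9.113 × 0.9483^(2/3) × 0.0032^(1/2) = 17.77 m³/s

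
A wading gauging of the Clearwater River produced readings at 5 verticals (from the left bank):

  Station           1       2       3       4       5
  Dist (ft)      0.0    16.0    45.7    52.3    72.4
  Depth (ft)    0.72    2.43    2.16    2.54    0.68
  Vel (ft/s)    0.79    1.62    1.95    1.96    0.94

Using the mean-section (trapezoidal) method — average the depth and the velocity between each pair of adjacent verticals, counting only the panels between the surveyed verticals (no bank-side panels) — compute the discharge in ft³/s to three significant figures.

229 ft³/s

Panel 1-2: Δb = 16 ft, d̄ = (0.72+2.43)/2 = 1.575, v̄ = (0.79+1.62)/2 = 1.205 → q = 16×1.575×1.205 = 30.37 ft³/s
Panel 2-3: Δb = 29.7 ft, d̄ = (2.43+2.16)/2 = 2.295, v̄ = (1.62+1.95)/2 = 1.785 → q = 29.7×2.295×1.785 = 121.7 ft³/s
Panel 3-4: Δb = 6.6 ft, d̄ = (2.16+2.54)/2 = 2.35, v̄ = (1.95+1.96)/2 = 1.955 → q = 6.6×2.35×1.955 = 30.32 ft³/s
Panel 4-5: Δb = 20.1 ft, d̄ = (2.54+0.68)/2 = 1.61, v̄ = (1.96+0.94)/2 = 1.45 → q = 20.1×1.61×1.45 = 46.92 ft³/s
Q = Σ q = 229.3 ft³/s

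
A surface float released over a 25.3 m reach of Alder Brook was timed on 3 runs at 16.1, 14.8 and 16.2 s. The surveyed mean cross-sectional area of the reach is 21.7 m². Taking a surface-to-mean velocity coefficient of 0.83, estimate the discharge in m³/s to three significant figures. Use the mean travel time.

t̄ = (16.1 + 14.8 + 16.2) / 3 = 15.7 s
v_surface = L / t̄ = 25.3 / 15.7 = 1.611 m/s
v_mean = 0.83 × 1.611 = 1.338 m/s
Q = A × v_mean = 21.7 × 1.338 = 29.02 m³/s

29.0 m³/s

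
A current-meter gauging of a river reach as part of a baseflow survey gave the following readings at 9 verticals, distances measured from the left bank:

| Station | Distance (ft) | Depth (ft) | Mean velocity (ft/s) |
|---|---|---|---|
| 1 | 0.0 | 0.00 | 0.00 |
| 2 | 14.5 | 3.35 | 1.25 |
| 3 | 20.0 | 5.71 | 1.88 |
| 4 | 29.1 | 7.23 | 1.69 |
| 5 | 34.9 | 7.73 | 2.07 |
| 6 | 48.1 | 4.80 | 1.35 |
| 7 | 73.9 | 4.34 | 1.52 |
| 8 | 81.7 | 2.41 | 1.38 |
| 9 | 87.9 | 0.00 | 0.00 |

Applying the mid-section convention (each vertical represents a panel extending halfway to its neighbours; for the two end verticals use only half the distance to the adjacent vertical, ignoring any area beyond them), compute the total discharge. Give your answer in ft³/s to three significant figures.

624 ft³/s

w_2 = (20.0 − 0.0)/2 = 10 ft; q_2 = 1.25 × 3.35 × 10 = 41.88 ft³/s
w_3 = (29.1 − 14.5)/2 = 7.3 ft; q_3 = 1.88 × 5.71 × 7.3 = 78.36 ft³/s
w_4 = (34.9 − 20.0)/2 = 7.45 ft; q_4 = 1.69 × 7.23 × 7.45 = 91.03 ft³/s
w_5 = (48.1 − 29.1)/2 = 9.5 ft; q_5 = 2.07 × 7.73 × 9.5 = 152.0 ft³/s
w_6 = (73.9 − 34.9)/2 = 19.5 ft; q_6 = 1.35 × 4.80 × 19.5 = 126.4 ft³/s
w_7 = (81.7 − 48.1)/2 = 16.8 ft; q_7 = 1.52 × 4.34 × 16.8 = 110.8 ft³/s
w_8 = (87.9 − 73.9)/2 = 7 ft; q_8 = 1.38 × 2.41 × 7 = 23.28 ft³/s
Stations 1, 9 contribute zero (depth or velocity is 0).
Q = Σ qᵢ = 623.7 ft³/s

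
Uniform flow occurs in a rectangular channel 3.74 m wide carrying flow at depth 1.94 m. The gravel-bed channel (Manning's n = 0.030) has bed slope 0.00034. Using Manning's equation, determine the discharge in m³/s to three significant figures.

4.32 m³/s

A = b·y = 3.74 × 1.94 = 7.256 m²
P = b + 2y = 3.74 + 2×1.94 = 7.620 m
R = A/P = 7.256/7.620 = 0.9522 m
Q = (1/n)·A·R^(2/3)·S^(1/2) = (1/0.030) × 7.256 × 0.9522^(2/3) × 0.00034^(1/2) = 4.316 m³/s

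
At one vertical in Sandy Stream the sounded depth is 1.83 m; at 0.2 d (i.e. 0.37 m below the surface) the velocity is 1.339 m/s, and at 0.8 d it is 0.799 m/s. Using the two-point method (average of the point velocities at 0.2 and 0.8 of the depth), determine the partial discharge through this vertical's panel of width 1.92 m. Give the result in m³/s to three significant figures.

v̄ = (1.339 + 0.799) / 2 = 1.069 m/s
q = v̄ × d × w = 1.069 × 1.83 × 1.92 = 3.756 m³/s

3.76 m³/s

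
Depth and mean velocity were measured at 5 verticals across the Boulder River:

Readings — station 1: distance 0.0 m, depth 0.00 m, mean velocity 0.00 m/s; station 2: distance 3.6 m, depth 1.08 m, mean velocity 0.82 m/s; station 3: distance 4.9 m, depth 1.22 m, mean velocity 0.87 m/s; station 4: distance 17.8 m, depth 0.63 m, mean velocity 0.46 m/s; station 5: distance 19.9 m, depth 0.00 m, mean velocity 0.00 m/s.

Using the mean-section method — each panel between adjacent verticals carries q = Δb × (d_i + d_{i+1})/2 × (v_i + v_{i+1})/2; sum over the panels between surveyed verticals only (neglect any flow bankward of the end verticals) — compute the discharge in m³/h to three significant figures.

Panel 1-2: Δb = 3.6 m, d̄ = (0.00+1.08)/2 = 0.54, v̄ = (0.00+0.82)/2 = 0.41 → q = 3.6×0.54×0.41 = 0.7970 m³/s
Panel 2-3: Δb = 1.3 m, d̄ = (1.08+1.22)/2 = 1.15, v̄ = (0.82+0.87)/2 = 0.845 → q = 1.3×1.15×0.845 = 1.263 m³/s
Panel 3-4: Δb = 12.9 m, d̄ = (1.22+0.63)/2 = 0.925, v̄ = (0.87+0.46)/2 = 0.665 → q = 12.9×0.925×0.665 = 7.935 m³/s
Panel 4-5: Δb = 2.1 m, d̄ = (0.63+0.00)/2 = 0.315, v̄ = (0.46+0.00)/2 = 0.23 → q = 2.1×0.315×0.23 = 0.1521 m³/s
Q = Σ q = 10.15 m³/s
= 10.15 × 3600 = 36530 m³/h

36500 m³/h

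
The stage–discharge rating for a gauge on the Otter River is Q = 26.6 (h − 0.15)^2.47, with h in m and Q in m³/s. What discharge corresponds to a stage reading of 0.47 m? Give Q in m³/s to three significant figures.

Q = 26.6 × (0.47 − 0.15)^2.47 = 26.6 × 0.32^2.47 = 1.594 m³/s

1.59 m³/s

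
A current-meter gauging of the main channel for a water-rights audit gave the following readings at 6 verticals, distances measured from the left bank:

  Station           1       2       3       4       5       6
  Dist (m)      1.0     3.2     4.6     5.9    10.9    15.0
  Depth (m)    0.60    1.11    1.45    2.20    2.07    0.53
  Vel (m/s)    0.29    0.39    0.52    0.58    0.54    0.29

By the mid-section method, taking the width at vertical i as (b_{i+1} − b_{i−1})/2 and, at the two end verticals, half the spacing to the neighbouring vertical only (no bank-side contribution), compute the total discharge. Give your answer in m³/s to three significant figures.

w_1 = (3.2 − 1.0)/2 = 1.1 m; q_1 = 0.29 × 0.60 × 1.1 = 0.1914 m³/s
w_2 = (4.6 − 1.0)/2 = 1.8 m; q_2 = 0.39 × 1.11 × 1.8 = 0.7792 m³/s
w_3 = (5.9 − 3.2)/2 = 1.35 m; q_3 = 0.52 × 1.45 × 1.35 = 1.018 m³/s
w_4 = (10.9 − 4.6)/2 = 3.15 m; q_4 = 0.58 × 2.20 × 3.15 = 4.019 m³/s
w_5 = (15.0 − 5.9)/2 = 4.55 m; q_5 = 0.54 × 2.07 × 4.55 = 5.086 m³/s
w_6 = (15.0 − 10.9)/2 = 2.05 m; q_6 = 0.29 × 0.53 × 2.05 = 0.3151 m³/s
Q = Σ qᵢ = 11.41 m³/s

11.4 m³/s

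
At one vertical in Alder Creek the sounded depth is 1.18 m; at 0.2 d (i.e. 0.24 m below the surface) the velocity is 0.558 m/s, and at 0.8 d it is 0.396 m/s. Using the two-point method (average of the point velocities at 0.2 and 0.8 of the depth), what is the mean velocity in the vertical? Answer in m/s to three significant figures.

0.477 m/s

v̄ = (0.558 + 0.396) / 2 = 0.4770 m/s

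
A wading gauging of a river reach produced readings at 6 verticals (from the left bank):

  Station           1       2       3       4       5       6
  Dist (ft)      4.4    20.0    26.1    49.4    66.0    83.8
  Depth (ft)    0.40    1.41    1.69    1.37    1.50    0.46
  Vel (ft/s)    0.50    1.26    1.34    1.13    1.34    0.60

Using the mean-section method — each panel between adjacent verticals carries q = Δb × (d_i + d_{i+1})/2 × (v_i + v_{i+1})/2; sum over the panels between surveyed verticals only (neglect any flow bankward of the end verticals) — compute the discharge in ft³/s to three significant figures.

115 ft³/s

Panel 1-2: Δb = 15.6 ft, d̄ = (0.40+1.41)/2 = 0.905, v̄ = (0.50+1.26)/2 = 0.88 → q = 15.6×0.905×0.88 = 12.42 ft³/s
Panel 2-3: Δb = 6.1 ft, d̄ = (1.41+1.69)/2 = 1.55, v̄ = (1.26+1.34)/2 = 1.3 → q = 6.1×1.55×1.3 = 12.29 ft³/s
Panel 3-4: Δb = 23.3 ft, d̄ = (1.69+1.37)/2 = 1.53, v̄ = (1.34+1.13)/2 = 1.235 → q = 23.3×1.53×1.235 = 44.03 ft³/s
Panel 4-5: Δb = 16.6 ft, d̄ = (1.37+1.50)/2 = 1.435, v̄ = (1.13+1.34)/2 = 1.235 → q = 16.6×1.435×1.235 = 29.42 ft³/s
Panel 5-6: Δb = 17.8 ft, d̄ = (1.50+0.46)/2 = 0.98, v̄ = (1.34+0.60)/2 = 0.97 → q = 17.8×0.98×0.97 = 16.92 ft³/s
Q = Σ q = 115.1 ft³/s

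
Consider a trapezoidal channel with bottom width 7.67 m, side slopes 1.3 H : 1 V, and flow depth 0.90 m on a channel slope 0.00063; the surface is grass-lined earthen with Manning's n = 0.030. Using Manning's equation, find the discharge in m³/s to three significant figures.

5.49 m³/s

A = (b + z·y)·y = (7.67 + 1.3×0.90)×0.90 = 7.956 m²
P = b + 2y√(1+z²) = 7.67 + 2×0.90×√(1+1.3²) = 10.62 m
R = A/P = 7.956/10.62 = 0.7490 m
Q = (1/n)·A·R^(2/3)·S^(1/2) = (1/0.030) × 7.956 × 0.7490^(2/3) × 0.00063^(1/2) = 5.490 m³/s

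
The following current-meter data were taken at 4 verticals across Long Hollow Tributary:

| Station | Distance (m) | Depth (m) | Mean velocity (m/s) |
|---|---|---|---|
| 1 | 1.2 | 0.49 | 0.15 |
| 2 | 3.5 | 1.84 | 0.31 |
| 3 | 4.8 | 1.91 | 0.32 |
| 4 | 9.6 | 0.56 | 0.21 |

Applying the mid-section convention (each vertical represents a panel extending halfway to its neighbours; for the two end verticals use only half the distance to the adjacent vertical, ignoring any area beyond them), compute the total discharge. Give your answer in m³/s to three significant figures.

3.26 m³/s

w_1 = (3.5 − 1.2)/2 = 1.15 m; q_1 = 0.15 × 0.49 × 1.15 = 0.08453 m³/s
w_2 = (4.8 − 1.2)/2 = 1.8 m; q_2 = 0.31 × 1.84 × 1.8 = 1.027 m³/s
w_3 = (9.6 − 3.5)/2 = 3.05 m; q_3 = 0.32 × 1.91 × 3.05 = 1.864 m³/s
w_4 = (9.6 − 4.8)/2 = 2.4 m; q_4 = 0.21 × 0.56 × 2.4 = 0.2822 m³/s
Q = Σ qᵢ = 3.258 m³/s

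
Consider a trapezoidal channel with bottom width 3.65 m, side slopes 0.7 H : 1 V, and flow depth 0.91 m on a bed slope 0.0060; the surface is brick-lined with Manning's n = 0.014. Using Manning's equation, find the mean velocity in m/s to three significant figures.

A = (b + z·y)·y = (3.65 + 0.7×0.91)×0.91 = 3.901 m²
P = b + 2y√(1+z²) = 3.65 + 2×0.91×√(1+0.7²) = 5.872 m
R = A/P = 3.901/5.872 = 0.6644 m
Q = (1/n)·A·R^(2/3)·S^(1/2) = (1/0.014) × 3.901 × 0.6644^(2/3) × 0.0060^(1/2) = 16.43 m³/s
V = Q/A = 16.43/3.901 = 4.213 m/s

4.21 m/s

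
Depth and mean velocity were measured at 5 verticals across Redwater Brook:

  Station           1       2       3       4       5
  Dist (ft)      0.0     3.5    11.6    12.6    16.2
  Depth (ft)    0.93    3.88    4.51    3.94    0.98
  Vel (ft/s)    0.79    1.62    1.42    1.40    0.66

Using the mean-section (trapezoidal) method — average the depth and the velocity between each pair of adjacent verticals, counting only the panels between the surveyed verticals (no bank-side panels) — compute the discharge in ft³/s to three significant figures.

Panel 1-2: Δb = 3.5 ft, d̄ = (0.93+3.88)/2 = 2.405, v̄ = (0.79+1.62)/2 = 1.205 → q = 3.5×2.405×1.205 = 10.14 ft³/s
Panel 2-3: Δb = 8.1 ft, d̄ = (3.88+4.51)/2 = 4.195, v̄ = (1.62+1.42)/2 = 1.52 → q = 8.1×4.195×1.52 = 51.65 ft³/s
Panel 3-4: Δb = 1 ft, d̄ = (4.51+3.94)/2 = 4.225, v̄ = (1.42+1.40)/2 = 1.41 → q = 1×4.225×1.41 = 5.957 ft³/s
Panel 4-5: Δb = 3.6 ft, d̄ = (3.94+0.98)/2 = 2.46, v̄ = (1.40+0.66)/2 = 1.03 → q = 3.6×2.46×1.03 = 9.122 ft³/s
Q = Σ q = 76.87 ft³/s

76.9 ft³/s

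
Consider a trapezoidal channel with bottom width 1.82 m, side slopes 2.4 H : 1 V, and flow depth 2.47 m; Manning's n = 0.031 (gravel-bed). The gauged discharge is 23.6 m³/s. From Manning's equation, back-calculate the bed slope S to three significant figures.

0.00102

A = (b + z·y)·y = (1.82 + 2.4×2.47)×2.47 = 19.14 m²
P = b + 2y√(1+z²) = 1.82 + 2×2.47×√(1+2.4²) = 14.66 m
R = A/P = 19.14/14.66 = 1.305 m
S = (Q·n / (1·A·R^(2/3)))² = (23.6×0.031 / (1×19.14×1.194))² = 0.001025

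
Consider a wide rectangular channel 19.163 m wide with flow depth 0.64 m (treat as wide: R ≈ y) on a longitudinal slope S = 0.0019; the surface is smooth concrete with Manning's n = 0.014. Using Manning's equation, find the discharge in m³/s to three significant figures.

A = b·y = 19.163 × 0.64 = 12.26 m²
Wide channel: R ≈ y = 0.64 m
Q = (1/n)·A·R^(2/3)·S^(1/2) = (1/0.014) × 12.26 × 0.6400^(2/3) × 0.0019^(1/2) = 28.36 m³/s

28.4 m³/s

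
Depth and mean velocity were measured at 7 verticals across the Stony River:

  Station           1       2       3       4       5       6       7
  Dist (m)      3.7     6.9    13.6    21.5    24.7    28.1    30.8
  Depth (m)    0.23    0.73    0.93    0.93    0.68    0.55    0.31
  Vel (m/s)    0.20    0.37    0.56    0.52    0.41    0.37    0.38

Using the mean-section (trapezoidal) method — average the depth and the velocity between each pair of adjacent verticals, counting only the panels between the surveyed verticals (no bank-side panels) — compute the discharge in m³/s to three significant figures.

9.44 m³/s

Panel 1-2: Δb = 3.2 m, d̄ = (0.23+0.73)/2 = 0.48, v̄ = (0.20+0.37)/2 = 0.285 → q = 3.2×0.48×0.285 = 0.4378 m³/s
Panel 2-3: Δb = 6.7 m, d̄ = (0.73+0.93)/2 = 0.83, v̄ = (0.37+0.56)/2 = 0.465 → q = 6.7×0.83×0.465 = 2.586 m³/s
Panel 3-4: Δb = 7.9 m, d̄ = (0.93+0.93)/2 = 0.93, v̄ = (0.56+0.52)/2 = 0.54 → q = 7.9×0.93×0.54 = 3.967 m³/s
Panel 4-5: Δb = 3.2 m, d̄ = (0.93+0.68)/2 = 0.805, v̄ = (0.52+0.41)/2 = 0.465 → q = 3.2×0.805×0.465 = 1.198 m³/s
Panel 5-6: Δb = 3.4 m, d̄ = (0.68+0.55)/2 = 0.615, v̄ = (0.41+0.37)/2 = 0.39 → q = 3.4×0.615×0.39 = 0.8155 m³/s
Panel 6-7: Δb = 2.7 m, d̄ = (0.55+0.31)/2 = 0.43, v̄ = (0.37+0.38)/2 = 0.375 → q = 2.7×0.43×0.375 = 0.4354 m³/s
Q = Σ q = 9.440 m³/s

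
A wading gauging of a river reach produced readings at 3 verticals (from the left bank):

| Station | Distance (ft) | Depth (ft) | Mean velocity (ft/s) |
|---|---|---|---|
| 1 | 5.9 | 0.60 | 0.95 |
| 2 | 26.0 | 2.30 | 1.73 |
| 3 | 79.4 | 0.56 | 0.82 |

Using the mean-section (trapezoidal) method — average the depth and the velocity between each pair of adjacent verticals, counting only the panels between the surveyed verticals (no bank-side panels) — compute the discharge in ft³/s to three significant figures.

136 ft³/s

Panel 1-2: Δb = 20.1 ft, d̄ = (0.60+2.30)/2 = 1.45, v̄ = (0.95+1.73)/2 = 1.34 → q = 20.1×1.45×1.34 = 39.05 ft³/s
Panel 2-3: Δb = 53.4 ft, d̄ = (2.30+0.56)/2 = 1.43, v̄ = (1.73+0.82)/2 = 1.275 → q = 53.4×1.43×1.275 = 97.36 ft³/s
Q = Σ q = 136.4 ft³/s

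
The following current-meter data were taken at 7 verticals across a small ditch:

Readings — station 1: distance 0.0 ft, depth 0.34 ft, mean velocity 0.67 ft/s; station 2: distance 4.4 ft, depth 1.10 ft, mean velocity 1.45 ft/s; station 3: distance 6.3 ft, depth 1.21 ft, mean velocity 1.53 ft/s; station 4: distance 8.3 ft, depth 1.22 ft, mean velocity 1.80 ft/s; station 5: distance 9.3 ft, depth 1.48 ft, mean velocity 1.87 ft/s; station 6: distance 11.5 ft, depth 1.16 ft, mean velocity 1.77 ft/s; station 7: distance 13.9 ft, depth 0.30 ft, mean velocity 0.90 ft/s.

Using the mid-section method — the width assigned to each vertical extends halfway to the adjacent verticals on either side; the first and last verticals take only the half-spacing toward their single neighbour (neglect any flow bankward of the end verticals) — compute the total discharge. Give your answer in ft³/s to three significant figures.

w_1 = (4.4 − 0.0)/2 = 2.2 ft; q_1 = 0.67 × 0.34 × 2.2 = 0.5012 ft³/s
w_2 = (6.3 − 0.0)/2 = 3.15 ft; q_2 = 1.45 × 1.10 × 3.15 = 5.024 ft³/s
w_3 = (8.3 − 4.4)/2 = 1.95 ft; q_3 = 1.53 × 1.21 × 1.95 = 3.610 ft³/s
w_4 = (9.3 − 6.3)/2 = 1.5 ft; q_4 = 1.80 × 1.22 × 1.5 = 3.294 ft³/s
w_5 = (11.5 − 8.3)/2 = 1.6 ft; q_5 = 1.87 × 1.48 × 1.6 = 4.428 ft³/s
w_6 = (13.9 − 9.3)/2 = 2.3 ft; q_6 = 1.77 × 1.16 × 2.3 = 4.722 ft³/s
w_7 = (13.9 − 11.5)/2 = 1.2 ft; q_7 = 0.90 × 0.30 × 1.2 = 0.3240 ft³/s
Q = Σ qᵢ = 21.90 ft³/s

21.9 ft³/s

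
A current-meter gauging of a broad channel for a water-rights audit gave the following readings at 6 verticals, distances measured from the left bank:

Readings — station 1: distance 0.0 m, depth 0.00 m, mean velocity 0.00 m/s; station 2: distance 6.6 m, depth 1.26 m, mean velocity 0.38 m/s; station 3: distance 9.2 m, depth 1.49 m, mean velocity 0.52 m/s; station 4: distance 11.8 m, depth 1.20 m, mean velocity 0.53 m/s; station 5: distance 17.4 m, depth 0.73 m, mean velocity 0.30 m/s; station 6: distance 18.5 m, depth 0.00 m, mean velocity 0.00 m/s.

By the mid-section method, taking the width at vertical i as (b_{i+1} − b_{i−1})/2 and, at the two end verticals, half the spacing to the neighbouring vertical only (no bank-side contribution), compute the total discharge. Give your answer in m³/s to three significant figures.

7.56 m³/s

w_2 = (9.2 − 0.0)/2 = 4.6 m; q_2 = 0.38 × 1.26 × 4.6 = 2.202 m³/s
w_3 = (11.8 − 6.6)/2 = 2.6 m; q_3 = 0.52 × 1.49 × 2.6 = 2.014 m³/s
w_4 = (17.4 − 9.2)/2 = 4.1 m; q_4 = 0.53 × 1.20 × 4.1 = 2.608 m³/s
w_5 = (18.5 − 11.8)/2 = 3.35 m; q_5 = 0.30 × 0.73 × 3.35 = 0.7337 m³/s
Stations 1, 6 contribute zero (depth or velocity is 0).
Q = Σ qᵢ = 7.558 m³/s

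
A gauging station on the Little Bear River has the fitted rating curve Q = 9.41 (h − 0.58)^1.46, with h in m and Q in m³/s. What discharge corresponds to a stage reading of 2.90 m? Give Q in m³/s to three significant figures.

32.2 m³/s

Q = 9.41 × (2.90 − 0.58)^1.46 = 9.41 × 2.32^1.46 = 32.15 m³/s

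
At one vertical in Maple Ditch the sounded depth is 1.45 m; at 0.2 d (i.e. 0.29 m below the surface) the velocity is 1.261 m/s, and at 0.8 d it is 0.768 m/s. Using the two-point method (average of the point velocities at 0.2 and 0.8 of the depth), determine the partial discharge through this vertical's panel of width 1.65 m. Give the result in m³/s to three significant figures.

2.43 m³/s

v̄ = (1.261 + 0.768) / 2 = 1.015 m/s
q = v̄ × d × w = 1.015 × 1.45 × 1.65 = 2.427 m³/s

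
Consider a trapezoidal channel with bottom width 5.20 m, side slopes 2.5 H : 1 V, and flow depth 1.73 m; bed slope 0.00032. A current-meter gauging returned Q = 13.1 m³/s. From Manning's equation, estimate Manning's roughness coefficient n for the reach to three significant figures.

A = (b + z·y)·y = (5.20 + 2.5×1.73)×1.73 = 16.48 m²
P = b + 2y√(1+z²) = 5.20 + 2×1.73×√(1+2.5²) = 14.52 m
R = A/P = 16.48/14.52 = 1.135 m
n = (1/Q)·A·R^(2/3)·S^(1/2) = (1/13.1) × 16.48 × 1.088 × 0.01789 = 0.02449

0.0245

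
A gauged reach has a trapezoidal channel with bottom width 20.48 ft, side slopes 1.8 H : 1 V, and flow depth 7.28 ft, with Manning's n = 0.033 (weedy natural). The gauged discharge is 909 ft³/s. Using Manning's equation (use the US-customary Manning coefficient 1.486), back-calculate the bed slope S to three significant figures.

0.000831

A = (b + z·y)·y = (20.48 + 1.8×7.28)×7.28 = 244.5 ft²
P = b + 2y√(1+z²) = 20.48 + 2×7.28×√(1+1.8²) = 50.46 ft
R = A/P = 244.5/50.46 = 4.845 ft
S = (Q·n / (1.486·A·R^(2/3)))² = (909×0.033 / (1.486×244.5×2.863))² = 0.0008315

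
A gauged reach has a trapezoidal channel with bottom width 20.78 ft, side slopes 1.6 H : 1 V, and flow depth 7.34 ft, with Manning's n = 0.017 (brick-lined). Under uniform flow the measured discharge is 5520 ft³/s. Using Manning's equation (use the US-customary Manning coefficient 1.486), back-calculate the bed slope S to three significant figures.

0.00835

A = (b + z·y)·y = (20.78 + 1.6×7.34)×7.34 = 238.7 ft²
P = b + 2y√(1+z²) = 20.78 + 2×7.34×√(1+1.6²) = 48.48 ft
R = A/P = 238.7/48.48 = 4.924 ft
S = (Q·n / (1.486·A·R^(2/3)))² = (5520×0.017 / (1.486×238.7×2.894))² = 0.008352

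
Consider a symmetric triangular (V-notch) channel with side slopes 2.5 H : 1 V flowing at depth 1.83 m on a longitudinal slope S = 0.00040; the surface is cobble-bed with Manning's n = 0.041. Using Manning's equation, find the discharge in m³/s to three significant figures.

3.66 m³/s

A = z·y² = 2.5×1.83² = 8.372 m²
P = 2y√(1+z²) = 2×1.83×√(1+2.5²) = 9.855 m
R = A/P = 8.372/9.855 = 0.8496 m
Q = (1/n)·A·R^(2/3)·S^(1/2) = (1/0.041) × 8.372 × 0.8496^(2/3) × 0.00040^(1/2) = 3.663 m³/s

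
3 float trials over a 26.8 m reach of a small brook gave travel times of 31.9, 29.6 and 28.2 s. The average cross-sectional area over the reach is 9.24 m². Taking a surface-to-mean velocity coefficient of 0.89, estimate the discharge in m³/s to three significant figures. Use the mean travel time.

t̄ = (31.9 + 29.6 + 28.2) / 3 = 29.9 s
v_surface = L / t̄ = 26.8 / 29.9 = 0.8963 m/s
v_mean = 0.89 × 0.8963 = 0.7977 m/s
Q = A × v_mean = 9.24 × 0.7977 = 7.371 m³/s

7.37 m³/s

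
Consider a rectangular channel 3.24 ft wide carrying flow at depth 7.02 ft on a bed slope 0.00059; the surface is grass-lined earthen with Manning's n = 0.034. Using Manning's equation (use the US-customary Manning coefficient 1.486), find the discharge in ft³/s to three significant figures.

A = b·y = 3.24 × 7.02 = 22.74 ft²
P = b + 2y = 3.24 + 2×7.02 = 17.28 ft
R = A/P = 22.74/17.28 = 1.316 ft
Q = (1.486/n)·A·R^(2/3)·S^(1/2) = (1.486/0.034) × 22.74 × 1.316^(2/3) × 0.00059^(1/2) = 29.00 ft³/s

29.0 ft³/s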